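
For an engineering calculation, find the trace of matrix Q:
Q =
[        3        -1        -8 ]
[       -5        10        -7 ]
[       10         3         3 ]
tr(Q) = 3 + 10 + 3 = 16

The trace of a square matrix is the sum of its diagonal entries.
Diagonal entries of Q: Q[0][0] = 3, Q[1][1] = 10, Q[2][2] = 3.
tr(Q) = 3 + 10 + 3 = 16.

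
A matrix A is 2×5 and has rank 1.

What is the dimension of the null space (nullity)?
4

The rank-nullity theorem for an m×n matrix states:
rank(A) + nullity(A) = n (the number of columns).
Here n = 5 and rank(A) = 1, so nullity(A) = 5 - 1 = 4.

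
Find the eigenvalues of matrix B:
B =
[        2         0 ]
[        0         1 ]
λ = 1, 2

Solve det(B - λI) = 0. For a 2×2 matrix the characteristic equation is λ² - (trace)λ + det = 0.
trace(B) = a + d = 2 + 1 = 3.
det(B) = a*d - b*c = (2)*(1) - (0)*(0) = 2 - 0 = 2.
Characteristic equation: λ² - (3)λ + (2) = 0.
Discriminant = (3)² - 4*(2) = 9 - 8 = 1.
λ = (3 ± √1) / 2 = (3 ± 1) / 2 = 1, 2.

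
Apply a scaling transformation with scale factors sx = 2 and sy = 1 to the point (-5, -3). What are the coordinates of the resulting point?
(-10, -3)

Scaling matrix:
[[2, 0], [0, 1]]
Result: (-5 × 2, -3 × 1) = (-10, -3)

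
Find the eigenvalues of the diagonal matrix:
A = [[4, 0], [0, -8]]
λ₁ = 4, λ₂ = -8

The characteristic polynomial of A is det(A - λI) = (4 - λ)(-8 - λ) = 0.
The roots are λ = 4 and λ = -8, so the eigenvalues are the diagonal entries.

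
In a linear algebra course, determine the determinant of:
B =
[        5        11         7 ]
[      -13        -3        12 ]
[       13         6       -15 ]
det(B) = -837

Expand along row 0 (cofactor expansion): det(B) = a*(e*i - f*h) - b*(d*i - f*g) + c*(d*h - e*g), where the 3×3 is [[a, b, c], [d, e, f], [g, h, i]].
Minor M_00 = (-3)*(-15) - (12)*(6) = 45 - 72 = -27.
Minor M_01 = (-13)*(-15) - (12)*(13) = 195 - 156 = 39.
Minor M_02 = (-13)*(6) - (-3)*(13) = -78 + 39 = -39.
det(B) = (5)*(-27) - (11)*(39) + (7)*(-39) = -135 - 429 - 273 = -837.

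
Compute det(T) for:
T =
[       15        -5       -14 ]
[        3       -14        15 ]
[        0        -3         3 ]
det(T) = 216

Expand along row 0 (cofactor expansion): det(T) = a*(e*i - f*h) - b*(d*i - f*g) + c*(d*h - e*g), where the 3×3 is [[a, b, c], [d, e, f], [g, h, i]].
Minor M_00 = (-14)*(3) - (15)*(-3) = -42 + 45 = 3.
Minor M_01 = (3)*(3) - (15)*(0) = 9 - 0 = 9.
Minor M_02 = (3)*(-3) - (-14)*(0) = -9 - 0 = -9.
det(T) = (15)*(3) - (-5)*(9) + (-14)*(-9) = 45 + 45 + 126 = 216.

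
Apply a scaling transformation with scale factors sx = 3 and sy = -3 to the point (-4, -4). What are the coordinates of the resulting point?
(-12, 12)

Scaling matrix:
[[3, 0], [0, -3]]
Result: (-4 × 3, -4 × -3) = (-12, 12)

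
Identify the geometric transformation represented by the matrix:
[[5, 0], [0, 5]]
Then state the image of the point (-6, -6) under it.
uniform scaling by factor 5; image of (-6, -6) is (-30, -30)

This is a diagonal matrix with equal entries 5, so it scales both axes by the same factor 5.
The matrix [[5, 0], [0, 5]] represents: uniform scaling by factor 5.
Applying it to (-6, -6): [5·-6 + 0·-6, 0·-6 + 5·-6] = (-30, -30).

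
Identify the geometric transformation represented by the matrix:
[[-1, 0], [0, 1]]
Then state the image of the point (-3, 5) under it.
reflection across the y-axis; image of (-3, 5) is (3, 5)

This is a symmetric orthogonal matrix with determinant -1, which characterizes a reflection in ℝ².
The matrix [[-1, 0], [0, 1]] represents: reflection across the y-axis.
Applying it to (-3, 5): [-1·-3 + 0·5, 0·-3 + 1·5] = (3, 5).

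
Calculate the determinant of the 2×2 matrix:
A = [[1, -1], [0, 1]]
1

For A = [[a, b], [c, d]], det(A) = a*d - b*c.
det(A) = (1)*(1) - (-1)*(0) = 1 - 0 = 1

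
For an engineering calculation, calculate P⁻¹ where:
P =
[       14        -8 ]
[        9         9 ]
det(P) = 198
P⁻¹ =
[     1/22      4/99 ]
[    -1/22      7/99 ]

For a 2×2 matrix P = [[a, b], [c, d]] with det(P) ≠ 0, P⁻¹ = (1/det(P)) * [[d, -b], [-c, a]].
det(P) = (14)*(9) - (-8)*(9) = 126 + 72 = 198.
P⁻¹ = (1/198) * [[9, 8], [-9, 14]].
Dividing each entry by 198 and reducing:
P⁻¹ =
[     1/22      4/99 ]
[    -1/22      7/99 ]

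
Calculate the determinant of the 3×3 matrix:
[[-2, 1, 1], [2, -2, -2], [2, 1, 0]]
-2

Expansion along first row:
det = -2·det([[-2,-2],[1,0]]) - 1·det([[2,-2],[2,0]]) + 1·det([[2,-2],[2,1]])
    = -2·(-2·0 - -2·1) - 1·(2·0 - -2·2) + 1·(2·1 - -2·2)
    = -2·2 - 1·4 + 1·6
    = -4 + -4 + 6 = -2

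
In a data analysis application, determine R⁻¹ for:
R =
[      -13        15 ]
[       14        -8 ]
det(R) = -106
R⁻¹ =
[     4/53    15/106 ]
[     7/53    13/106 ]

For a 2×2 matrix R = [[a, b], [c, d]] with det(R) ≠ 0, R⁻¹ = (1/det(R)) * [[d, -b], [-c, a]].
det(R) = (-13)*(-8) - (15)*(14) = 104 - 210 = -106.
R⁻¹ = (1/-106) * [[-8, -15], [-14, -13]].
Dividing each entry by -106 and reducing:
R⁻¹ =
[     4/53    15/106 ]
[     7/53    13/106 ]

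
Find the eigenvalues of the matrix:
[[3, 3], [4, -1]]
λ = -3 and λ = 5

Characteristic equation: det(A - λI) = 0
λ² - (trace)λ + (det) = 0
λ² - (2)λ + (-15) = 0
λ² - 2λ - 15 = 0
Solving: λ = -3, 5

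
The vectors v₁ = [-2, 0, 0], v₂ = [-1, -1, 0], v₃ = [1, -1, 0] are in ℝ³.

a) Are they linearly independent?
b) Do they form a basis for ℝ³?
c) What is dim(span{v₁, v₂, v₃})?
Not independent, not a basis, dim(span) = 2

Check whether v₃ can be written as a linear combination of v₁ and v₂.
v₃ = (-1)·v₁ + (1)·v₂ = [1, -1, 0], so the three vectors are linearly dependent.
Thus they do not form a basis for ℝ³, and dim(span{v₁, v₂, v₃}) = 2 (spanned by v₁ and v₂).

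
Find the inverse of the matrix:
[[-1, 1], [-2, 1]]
[[1, -1], [2, -1]]

For [[a,b],[c,d]], inverse = (1/det)·[[d,-b],[-c,a]]
det = -1·1 - 1·-2 = 1
Inverse = (1/1)·[[1, -1], [2, -1]]
        = [[1, -1], [2, -1]]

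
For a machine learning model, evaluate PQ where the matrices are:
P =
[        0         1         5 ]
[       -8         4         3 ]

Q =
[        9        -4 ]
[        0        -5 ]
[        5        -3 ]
PQ =
[       25       -20 ]
[      -57         3 ]

Matrix multiplication: (PQ)[i][j] = sum over k of P[i][k] * Q[k][j].
  (PQ)[0][0] = (0)*(9) + (1)*(0) + (5)*(5) = 25
  (PQ)[0][1] = (0)*(-4) + (1)*(-5) + (5)*(-3) = -20
  (PQ)[1][0] = (-8)*(9) + (4)*(0) + (3)*(5) = -57
  (PQ)[1][1] = (-8)*(-4) + (4)*(-5) + (3)*(-3) = 3
PQ =
[       25       -20 ]
[      -57         3 ]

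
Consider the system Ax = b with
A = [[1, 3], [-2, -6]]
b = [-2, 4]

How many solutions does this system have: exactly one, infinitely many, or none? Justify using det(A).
Infinitely many solutions

det(A) = (1)*(-6) - (3)*(-2) = 0, so A is singular (column 2 is 3 times column 1).
b = [-2, 4] = -2 * column 1 of A, so b lies in the column space of A.
A singular matrix whose right-hand side is in its column space gives a 1-parameter family of solutions — infinitely many.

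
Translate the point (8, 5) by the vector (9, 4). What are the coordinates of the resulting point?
(17, 9)

Translation by (9, 4):
x' = 8 + 9 = 17
y' = 5 + 4 = 9
Homogeneous matrix: [[1, 0, 9], [0, 1, 4], [0, 0, 1]]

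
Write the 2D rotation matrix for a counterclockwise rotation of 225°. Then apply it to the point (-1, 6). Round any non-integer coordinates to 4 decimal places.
R = [[-√2/2, √2/2], [-√2/2, -√2/2]]; R·(-1, 6) = (4.9497, -3.5355)

Rotation matrix formula: R(θ) = [[cos θ, -sin θ], [sin θ, cos θ]]
For θ = 225°:
cos(225°) = -√2/2
sin(225°) = -√2/2
R = [[-√2/2, √2/2], [-√2/2, -√2/2]]
Apply to (-1, 6): [-√2/2·-1 + (√2/2)·6, -√2/2·-1 + -√2/2·6] = (4.9497, -3.5355)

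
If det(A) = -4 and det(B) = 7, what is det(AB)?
-28

Use the multiplicative property of determinants: det(AB) = det(A)*det(B).
det(AB) = (-4)*(7) = -28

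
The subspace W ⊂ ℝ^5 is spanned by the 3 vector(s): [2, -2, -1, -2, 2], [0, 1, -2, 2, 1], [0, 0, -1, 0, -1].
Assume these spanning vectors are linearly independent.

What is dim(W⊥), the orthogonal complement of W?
dim(W⊥) = 2

For any subspace W of ℝ^n, dim(W) + dim(W⊥) = n (the whole-space dimension).
Here the given 3 vectors are linearly independent, so dim(W) = 3.
Thus dim(W⊥) = n - dim(W) = 5 - 3 = 2.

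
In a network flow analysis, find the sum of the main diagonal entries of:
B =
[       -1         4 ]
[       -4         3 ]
tr(B) = -1 + 3 = 2

The trace of a square matrix is the sum of its diagonal entries.
Diagonal entries of B: B[0][0] = -1, B[1][1] = 3.
tr(B) = -1 + 3 = 2.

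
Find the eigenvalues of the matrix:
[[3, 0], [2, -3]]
λ = -3 and λ = 3

Characteristic equation: det(A - λI) = 0
λ² - (trace)λ + (det) = 0
λ² - (0)λ + (-9) = 0
λ² - 0λ - 9 = 0
Solving: λ = -3, 3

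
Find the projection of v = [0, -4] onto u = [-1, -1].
[-2, -2]

The projection of v onto u is proj_u(v) = ((v·u) / (u·u)) · u.
v·u = (0)*(-1) + (-4)*(-1) = 4.
u·u = (-1)*(-1) + (-1)*(-1) = 2.
coefficient = 4 / 2 = 2.
proj_u(v) = 2 · [-1, -1] = [-2, -2].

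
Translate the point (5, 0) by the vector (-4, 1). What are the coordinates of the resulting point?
(1, 1)

Translation by (-4, 1):
x' = 5 + -4 = 1
y' = 0 + 1 = 1
Homogeneous matrix: [[1, 0, -4], [0, 1, 1], [0, 0, 1]]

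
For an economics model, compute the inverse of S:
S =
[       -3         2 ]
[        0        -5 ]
det(S) = 15
S⁻¹ =
[     -1/3     -2/15 ]
[        0      -1/5 ]

For a 2×2 matrix S = [[a, b], [c, d]] with det(S) ≠ 0, S⁻¹ = (1/det(S)) * [[d, -b], [-c, a]].
det(S) = (-3)*(-5) - (2)*(0) = 15 - 0 = 15.
S⁻¹ = (1/15) * [[-5, -2], [0, -3]].
Dividing each entry by 15 and reducing:
S⁻¹ =
[     -1/3     -2/15 ]
[        0      -1/5 ]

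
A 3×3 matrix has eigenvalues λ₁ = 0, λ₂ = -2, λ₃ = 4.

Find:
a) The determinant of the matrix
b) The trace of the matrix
det = 0, trace = 2

Two standard eigenvalue identities:
- det(A) equals the product of the eigenvalues (counted with multiplicity).
- trace(A) equals the sum of the eigenvalues.
det(A) = (0)*(-2)*(4) = 0.
trace(A) = 0 - 2 + 4 = 2.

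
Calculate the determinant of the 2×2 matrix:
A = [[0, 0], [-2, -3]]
0

For A = [[a, b], [c, d]], det(A) = a*d - b*c.
det(A) = (0)*(-3) - (0)*(-2) = 0 - 0 = 0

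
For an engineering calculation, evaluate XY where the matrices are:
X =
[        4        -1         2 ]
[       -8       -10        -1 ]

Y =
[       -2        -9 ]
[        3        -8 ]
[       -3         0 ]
XY =
[      -17       -28 ]
[      -11       152 ]

Matrix multiplication: (XY)[i][j] = sum over k of X[i][k] * Y[k][j].
  (XY)[0][0] = (4)*(-2) + (-1)*(3) + (2)*(-3) = -17
  (XY)[0][1] = (4)*(-9) + (-1)*(-8) + (2)*(0) = -28
  (XY)[1][0] = (-8)*(-2) + (-10)*(3) + (-1)*(-3) = -11
  (XY)[1][1] = (-8)*(-9) + (-10)*(-8) + (-1)*(0) = 152
XY =
[      -17       -28 ]
[      -11       152 ]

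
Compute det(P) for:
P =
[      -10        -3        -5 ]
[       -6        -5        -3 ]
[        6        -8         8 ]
det(P) = 160

Expand along row 0 (cofactor expansion): det(P) = a*(e*i - f*h) - b*(d*i - f*g) + c*(d*h - e*g), where the 3×3 is [[a, b, c], [d, e, f], [g, h, i]].
Minor M_00 = (-5)*(8) - (-3)*(-8) = -40 - 24 = -64.
Minor M_01 = (-6)*(8) - (-3)*(6) = -48 + 18 = -30.
Minor M_02 = (-6)*(-8) - (-5)*(6) = 48 + 30 = 78.
det(P) = (-10)*(-64) - (-3)*(-30) + (-5)*(78) = 640 - 90 - 390 = 160.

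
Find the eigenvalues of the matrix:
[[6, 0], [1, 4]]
λ = 4 and λ = 6

Characteristic equation: det(A - λI) = 0
λ² - (trace)λ + (det) = 0
λ² - (10)λ + (24) = 0
λ² - 10λ + 24 = 0
Solving: λ = 4, 6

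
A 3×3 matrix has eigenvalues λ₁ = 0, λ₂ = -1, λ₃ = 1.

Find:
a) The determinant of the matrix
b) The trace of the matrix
det = 0, trace = 0

Two standard eigenvalue identities:
- det(A) equals the product of the eigenvalues (counted with multiplicity).
- trace(A) equals the sum of the eigenvalues.
det(A) = (0)*(-1)*(1) = 0.
trace(A) = 0 - 1 + 1 = 0.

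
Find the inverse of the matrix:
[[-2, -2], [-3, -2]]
[[1, -1], [-3/2, 1]]

For [[a,b],[c,d]], inverse = (1/det)·[[d,-b],[-c,a]]
det = -2·-2 - -2·-3 = -2
Inverse = (1/-2)·[[-2, 2], [3, -2]]
        = [[1, -1], [-3/2, 1]]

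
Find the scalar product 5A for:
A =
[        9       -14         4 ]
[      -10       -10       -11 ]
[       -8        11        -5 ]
5A =
[       45       -70        20 ]
[      -50       -50       -55 ]
[      -40        55       -25 ]

Scalar multiplication is elementwise: (5A)[i][j] = 5 * A[i][j].
  (5A)[0][0] = 5 * (9) = 45
  (5A)[0][1] = 5 * (-14) = -70
  (5A)[0][2] = 5 * (4) = 20
  (5A)[1][0] = 5 * (-10) = -50
  (5A)[1][1] = 5 * (-10) = -50
  (5A)[1][2] = 5 * (-11) = -55
  (5A)[2][0] = 5 * (-8) = -40
  (5A)[2][1] = 5 * (11) = 55
  (5A)[2][2] = 5 * (-5) = -25
5A =
[       45       -70        20 ]
[      -50       -50       -55 ]
[      -40        55       -25 ]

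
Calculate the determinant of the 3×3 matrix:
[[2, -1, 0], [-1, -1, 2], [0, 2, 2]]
-14

Expansion along first row:
det = 2·det([[-1,2],[2,2]]) - -1·det([[-1,2],[0,2]]) + 0·det([[-1,-1],[0,2]])
    = 2·(-1·2 - 2·2) - -1·(-1·2 - 2·0) + 0·(-1·2 - -1·0)
    = 2·-6 - -1·-2 + 0·-2
    = -12 + -2 + 0 = -14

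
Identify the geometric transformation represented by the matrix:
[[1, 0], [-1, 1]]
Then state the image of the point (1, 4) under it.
vertical shear with factor -1; image of (1, 4) is (1, 3)

The matrix [[1, 0], [k, 1]] sends (x, y) to (x, -1x + y), leaving the x-coordinate fixed: a vertical shear.
The matrix [[1, 0], [-1, 1]] represents: vertical shear with factor -1.
Applying it to (1, 4): [1·1 + 0·4, -1·1 + 1·4] = (1, 3).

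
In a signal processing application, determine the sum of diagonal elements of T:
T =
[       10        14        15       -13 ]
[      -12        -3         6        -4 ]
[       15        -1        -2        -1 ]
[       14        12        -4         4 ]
tr(T) = 10 - 3 - 2 + 4 = 9

The trace of a square matrix is the sum of its diagonal entries.
Diagonal entries of T: T[0][0] = 10, T[1][1] = -3, T[2][2] = -2, T[3][3] = 4.
tr(T) = 10 - 3 - 2 + 4 = 9.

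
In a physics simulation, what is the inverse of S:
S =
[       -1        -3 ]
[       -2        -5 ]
det(S) = -1
S⁻¹ =
[        5        -3 ]
[       -2         1 ]

For a 2×2 matrix S = [[a, b], [c, d]] with det(S) ≠ 0, S⁻¹ = (1/det(S)) * [[d, -b], [-c, a]].
det(S) = (-1)*(-5) - (-3)*(-2) = 5 - 6 = -1.
S⁻¹ = (1/-1) * [[-5, 3], [2, -1]].
Dividing each entry by -1 and reducing:
S⁻¹ =
[        5        -3 ]
[       -2         1 ]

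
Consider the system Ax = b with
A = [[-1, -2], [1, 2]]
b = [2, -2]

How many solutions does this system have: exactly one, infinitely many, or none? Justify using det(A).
Infinitely many solutions

det(A) = (-1)*(2) - (-2)*(1) = 0, so A is singular (column 2 is 2 times column 1).
b = [2, -2] = -2 * column 1 of A, so b lies in the column space of A.
A singular matrix whose right-hand side is in its column space gives a 1-parameter family of solutions — infinitely many.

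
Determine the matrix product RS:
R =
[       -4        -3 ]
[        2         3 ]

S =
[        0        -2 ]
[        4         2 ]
RS =
[      -12         2 ]
[       12         2 ]

Matrix multiplication: (RS)[i][j] = sum over k of R[i][k] * S[k][j].
  (RS)[0][0] = (-4)*(0) + (-3)*(4) = -12
  (RS)[0][1] = (-4)*(-2) + (-3)*(2) = 2
  (RS)[1][0] = (2)*(0) + (3)*(4) = 12
  (RS)[1][1] = (2)*(-2) + (3)*(2) = 2
RS =
[      -12         2 ]
[       12         2 ]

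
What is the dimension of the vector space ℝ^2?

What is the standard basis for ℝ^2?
Dimension = 2; standard basis = {e_1, e_2}

ℝ^2 is the space of 2-tuples of real numbers; its dimension is 2.
The standard basis consists of 2 vectors: e_1, e_2, where e_i is the vector with 1 in position i and 0 elsewhere.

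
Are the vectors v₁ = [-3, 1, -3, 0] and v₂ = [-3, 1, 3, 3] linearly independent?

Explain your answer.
Yes, linearly independent

Two vectors are linearly dependent iff one is a scalar multiple of the other.
No single scalar k satisfies v₂ = k·v₁ (the ratios of corresponding entries disagree), so v₁ and v₂ are linearly independent.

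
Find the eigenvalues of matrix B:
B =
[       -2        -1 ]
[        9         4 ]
λ = 1, 1

Solve det(B - λI) = 0. For a 2×2 matrix the characteristic equation is λ² - (trace)λ + det = 0.
trace(B) = a + d = -2 + 4 = 2.
det(B) = a*d - b*c = (-2)*(4) - (-1)*(9) = -8 + 9 = 1.
Characteristic equation: λ² - (2)λ + (1) = 0.
Discriminant = (2)² - 4*(1) = 4 - 4 = 0.
λ = (2 ± √0) / 2 = (2 ± 0) / 2 = 1, 1.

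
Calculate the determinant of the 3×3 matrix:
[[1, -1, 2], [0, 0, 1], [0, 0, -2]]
0

Expansion along first row:
det = 1·det([[0,1],[0,-2]]) - -1·det([[0,1],[0,-2]]) + 2·det([[0,0],[0,0]])
    = 1·(0·-2 - 1·0) - -1·(0·-2 - 1·0) + 2·(0·0 - 0·0)
    = 1·0 - -1·0 + 2·0
    = 0 + 0 + 0 = 0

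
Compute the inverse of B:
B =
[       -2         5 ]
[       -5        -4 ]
det(B) = 33
B⁻¹ =
[    -4/33     -5/33 ]
[     5/33     -2/33 ]

For a 2×2 matrix B = [[a, b], [c, d]] with det(B) ≠ 0, B⁻¹ = (1/det(B)) * [[d, -b], [-c, a]].
det(B) = (-2)*(-4) - (5)*(-5) = 8 + 25 = 33.
B⁻¹ = (1/33) * [[-4, -5], [5, -2]].
Dividing each entry by 33 and reducing:
B⁻¹ =
[    -4/33     -5/33 ]
[     5/33     -2/33 ]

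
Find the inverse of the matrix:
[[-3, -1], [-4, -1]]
[[1, -1], [-4, 3]]

For [[a,b],[c,d]], inverse = (1/det)·[[d,-b],[-c,a]]
det = -3·-1 - -1·-4 = -1
Inverse = (1/-1)·[[-1, 1], [4, -3]]
        = [[1, -1], [-4, 3]]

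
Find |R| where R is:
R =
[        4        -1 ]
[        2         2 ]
det(R) = 10

For a 2×2 matrix [[a, b], [c, d]], det = a*d - b*c.
det(R) = (4)*(2) - (-1)*(2) = 8 + 2 = 10.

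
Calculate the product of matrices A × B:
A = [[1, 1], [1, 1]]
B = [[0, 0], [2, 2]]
[[2, 2], [2, 2]]

Matrix multiplication:
C[0][0] = 1×0 + 1×2 = 2
C[0][1] = 1×0 + 1×2 = 2
C[1][0] = 1×0 + 1×2 = 2
C[1][1] = 1×0 + 1×2 = 2
Result: [[2, 2], [2, 2]]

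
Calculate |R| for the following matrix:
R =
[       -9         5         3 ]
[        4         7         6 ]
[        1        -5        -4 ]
det(R) = 11

Expand along row 0 (cofactor expansion): det(R) = a*(e*i - f*h) - b*(d*i - f*g) + c*(d*h - e*g), where the 3×3 is [[a, b, c], [d, e, f], [g, h, i]].
Minor M_00 = (7)*(-4) - (6)*(-5) = -28 + 30 = 2.
Minor M_01 = (4)*(-4) - (6)*(1) = -16 - 6 = -22.
Minor M_02 = (4)*(-5) - (7)*(1) = -20 - 7 = -27.
det(R) = (-9)*(2) - (5)*(-22) + (3)*(-27) = -18 + 110 - 81 = 11.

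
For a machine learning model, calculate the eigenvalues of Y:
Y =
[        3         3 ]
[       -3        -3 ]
λ = 0, 0

Solve det(Y - λI) = 0. For a 2×2 matrix the characteristic equation is λ² - (trace)λ + det = 0.
trace(Y) = a + d = 3 - 3 = 0.
det(Y) = a*d - b*c = (3)*(-3) - (3)*(-3) = -9 + 9 = 0.
Characteristic equation: λ² - (0)λ + (0) = 0.
Discriminant = (0)² - 4*(0) = 0 - 0 = 0.
λ = (0 ± √0) / 2 = (0 ± 0) / 2 = 0, 0.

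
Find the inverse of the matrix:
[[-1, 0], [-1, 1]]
[[-1, 0], [-1, 1]]

For [[a,b],[c,d]], inverse = (1/det)·[[d,-b],[-c,a]]
det = -1·1 - 0·-1 = -1
Inverse = (1/-1)·[[1, 0], [1, -1]]
        = [[-1, 0], [-1, 1]]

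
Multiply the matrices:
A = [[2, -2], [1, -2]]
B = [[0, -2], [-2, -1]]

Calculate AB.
[[4, -2], [4, 0]]

Each entry (i,j) of AB = sum over k of A[i][k]*B[k][j].
(AB)[0][0] = (2)*(0) + (-2)*(-2) = 4
(AB)[0][1] = (2)*(-2) + (-2)*(-1) = -2
(AB)[1][0] = (1)*(0) + (-2)*(-2) = 4
(AB)[1][1] = (1)*(-2) + (-2)*(-1) = 0
AB = [[4, -2], [4, 0]]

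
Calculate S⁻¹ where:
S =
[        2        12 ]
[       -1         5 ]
det(S) = 22
S⁻¹ =
[     5/22     -6/11 ]
[     1/22      1/11 ]

For a 2×2 matrix S = [[a, b], [c, d]] with det(S) ≠ 0, S⁻¹ = (1/det(S)) * [[d, -b], [-c, a]].
det(S) = (2)*(5) - (12)*(-1) = 10 + 12 = 22.
S⁻¹ = (1/22) * [[5, -12], [1, 2]].
Dividing each entry by 22 and reducing:
S⁻¹ =
[     5/22     -6/11 ]
[     1/22      1/11 ]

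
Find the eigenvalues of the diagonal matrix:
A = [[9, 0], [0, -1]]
λ₁ = 9, λ₂ = -1

The characteristic polynomial of A is det(A - λI) = (9 - λ)(-1 - λ) = 0.
The roots are λ = 9 and λ = -1, so the eigenvalues are the diagonal entries.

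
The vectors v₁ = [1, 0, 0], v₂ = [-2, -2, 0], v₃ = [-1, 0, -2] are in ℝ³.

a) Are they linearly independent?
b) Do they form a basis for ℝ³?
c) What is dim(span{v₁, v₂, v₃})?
Yes independent, yes basis, dim = 3

Stack v₁, v₂, v₃ as rows of a 3×3 matrix.
[[1, 0, 0]; [-2, -2, 0]; [-1, 0, -2]] is already lower triangular with nonzero diagonal entries (1, -2, -2), so its determinant is the product of the diagonal entries, det = (1)·(-2)·(-2) = 4 ≠ 0, and the rows are linearly independent.
Three linearly independent vectors in ℝ³ form a basis for ℝ³, so dim(span{v₁,v₂,v₃}) = 3.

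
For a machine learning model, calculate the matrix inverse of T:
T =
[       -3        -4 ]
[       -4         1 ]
det(T) = -19
T⁻¹ =
[    -1/19     -4/19 ]
[    -4/19      3/19 ]

For a 2×2 matrix T = [[a, b], [c, d]] with det(T) ≠ 0, T⁻¹ = (1/det(T)) * [[d, -b], [-c, a]].
det(T) = (-3)*(1) - (-4)*(-4) = -3 - 16 = -19.
T⁻¹ = (1/-19) * [[1, 4], [4, -3]].
Dividing each entry by -19 and reducing:
T⁻¹ =
[    -1/19     -4/19 ]
[    -4/19      3/19 ]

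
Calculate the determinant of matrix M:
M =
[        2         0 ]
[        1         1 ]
det(M) = 2

For a 2×2 matrix [[a, b], [c, d]], det = a*d - b*c.
det(M) = (2)*(1) - (0)*(1) = 2 - 0 = 2.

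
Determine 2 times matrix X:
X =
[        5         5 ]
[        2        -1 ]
2X =
[       10        10 ]
[        4        -2 ]

Scalar multiplication is elementwise: (2X)[i][j] = 2 * X[i][j].
  (2X)[0][0] = 2 * (5) = 10
  (2X)[0][1] = 2 * (5) = 10
  (2X)[1][0] = 2 * (2) = 4
  (2X)[1][1] = 2 * (-1) = -2
2X =
[       10        10 ]
[        4        -2 ]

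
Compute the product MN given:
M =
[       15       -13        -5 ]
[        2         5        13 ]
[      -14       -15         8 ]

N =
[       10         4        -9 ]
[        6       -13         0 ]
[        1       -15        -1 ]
MN =
[       67       304      -130 ]
[       63      -252       -31 ]
[     -222        19       118 ]

Matrix multiplication: (MN)[i][j] = sum over k of M[i][k] * N[k][j].
  (MN)[0][0] = (15)*(10) + (-13)*(6) + (-5)*(1) = 67
  (MN)[0][1] = (15)*(4) + (-13)*(-13) + (-5)*(-15) = 304
  (MN)[0][2] = (15)*(-9) + (-13)*(0) + (-5)*(-1) = -130
  (MN)[1][0] = (2)*(10) + (5)*(6) + (13)*(1) = 63
  (MN)[1][1] = (2)*(4) + (5)*(-13) + (13)*(-15) = -252
  (MN)[1][2] = (2)*(-9) + (5)*(0) + (13)*(-1) = -31
  (MN)[2][0] = (-14)*(10) + (-15)*(6) + (8)*(1) = -222
  (MN)[2][1] = (-14)*(4) + (-15)*(-13) + (8)*(-15) = 19
  (MN)[2][2] = (-14)*(-9) + (-15)*(0) + (8)*(-1) = 118
MN =
[       67       304      -130 ]
[       63      -252       -31 ]
[     -222        19       118 ]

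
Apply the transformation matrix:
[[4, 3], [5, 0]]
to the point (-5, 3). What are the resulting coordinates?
(-11, -25)

Matrix multiplication:
[[4, 3], [5, 0]] × [-5, 3]ᵀ
= [4×-5 + 3×3, 5×-5 + 0×3]ᵀ
= [-11.0000, -25.0000]ᵀ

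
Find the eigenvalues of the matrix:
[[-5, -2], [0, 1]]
λ = -5 and λ = 1

Characteristic equation: det(A - λI) = 0
λ² - (trace)λ + (det) = 0
λ² - (-4)λ + (-5) = 0
λ² + 4λ - 5 = 0
Solving: λ = -5, 1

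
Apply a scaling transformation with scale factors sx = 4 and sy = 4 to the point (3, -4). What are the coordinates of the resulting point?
(12, -16)

Scaling matrix:
[[4, 0], [0, 4]]
Result: (3 × 4, -4 × 4) = (12, -16)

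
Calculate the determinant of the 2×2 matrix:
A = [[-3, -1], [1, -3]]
10

For A = [[a, b], [c, d]], det(A) = a*d - b*c.
det(A) = (-3)*(-3) - (-1)*(1) = 9 - -1 = 10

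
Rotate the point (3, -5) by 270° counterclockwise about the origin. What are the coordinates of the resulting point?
(-5, -3)

Rotation matrix R(θ) = [[cos θ, -sin θ], [sin θ, cos θ]]; for θ = 270°:
R = [[0, 1], [-1, 0]]
Result: R × [3, -5]ᵀ = [0·3 + (1)·-5, -1·3 + (0)·-5]ᵀ = (-5, -3)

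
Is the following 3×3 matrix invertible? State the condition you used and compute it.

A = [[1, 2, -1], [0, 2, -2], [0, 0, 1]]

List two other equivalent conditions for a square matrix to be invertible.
Yes, invertible; det(A) = 2 ≠ 0. Equivalent conditions: rank(A) = 3; Ax = 0 has only the trivial solution; 0 is not an eigenvalue; the columns of A are linearly independent.

To check invertibility, compute det(A).
The given matrix is triangular, so det(A) equals the product of its diagonal entries = 2 ≠ 0.
Since det(A) ≠ 0, A is invertible.
Equivalent conditions for a square matrix A to be invertible:
- rank(A) = 3 (full rank).
- The homogeneous system Ax = 0 has only the trivial solution x = 0.
- 0 is not an eigenvalue of A.
- The columns (equivalently rows) of A are linearly independent.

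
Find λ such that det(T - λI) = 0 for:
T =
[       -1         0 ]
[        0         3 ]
λ = -1, 3

Solve det(T - λI) = 0. For a 2×2 matrix the characteristic equation is λ² - (trace)λ + det = 0.
trace(T) = a + d = -1 + 3 = 2.
det(T) = a*d - b*c = (-1)*(3) - (0)*(0) = -3 - 0 = -3.
Characteristic equation: λ² - (2)λ + (-3) = 0.
Discriminant = (2)² - 4*(-3) = 4 + 12 = 16.
λ = (2 ± √16) / 2 = (2 ± 4) / 2 = -1, 3.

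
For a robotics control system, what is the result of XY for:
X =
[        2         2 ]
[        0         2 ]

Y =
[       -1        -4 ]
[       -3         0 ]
XY =
[       -8        -8 ]
[       -6         0 ]

Matrix multiplication: (XY)[i][j] = sum over k of X[i][k] * Y[k][j].
  (XY)[0][0] = (2)*(-1) + (2)*(-3) = -8
  (XY)[0][1] = (2)*(-4) + (2)*(0) = -8
  (XY)[1][0] = (0)*(-1) + (2)*(-3) = -6
  (XY)[1][1] = (0)*(-4) + (2)*(0) = 0
XY =
[       -8        -8 ]
[       -6         0 ]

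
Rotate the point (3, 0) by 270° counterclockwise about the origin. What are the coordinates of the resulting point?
(0, -3)

Rotation matrix R(θ) = [[cos θ, -sin θ], [sin θ, cos θ]]; for θ = 270°:
R = [[0, 1], [-1, 0]]
Result: R × [3, 0]ᵀ = [0·3 + (1)·0, -1·3 + (0)·0]ᵀ = (0, -3)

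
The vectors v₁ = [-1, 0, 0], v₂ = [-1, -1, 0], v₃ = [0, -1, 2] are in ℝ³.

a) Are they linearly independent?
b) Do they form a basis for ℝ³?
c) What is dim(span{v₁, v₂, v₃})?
Yes independent, yes basis, dim = 3

Stack v₁, v₂, v₃ as rows of a 3×3 matrix.
[[-1, 0, 0]; [-1, -1, 0]; [0, -1, 2]] is already lower triangular with nonzero diagonal entries (-1, -1, 2), so its determinant is the product of the diagonal entries, det = (-1)·(-1)·(2) = 2 ≠ 0, and the rows are linearly independent.
Three linearly independent vectors in ℝ³ form a basis for ℝ³, so dim(span{v₁,v₂,v₃}) = 3.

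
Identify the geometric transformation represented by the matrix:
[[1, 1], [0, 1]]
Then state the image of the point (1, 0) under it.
horizontal shear with factor 1; image of (1, 0) is (1, 0)

The matrix [[1, k], [0, 1]] sends (x, y) to (x + 1y, y), leaving the y-coordinate fixed: a horizontal shear.
The matrix [[1, 1], [0, 1]] represents: horizontal shear with factor 1.
Applying it to (1, 0): [1·1 + 1·0, 0·1 + 1·0] = (1, 0).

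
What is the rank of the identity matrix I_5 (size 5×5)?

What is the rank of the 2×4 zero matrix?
rank(I_5) = 5, rank(0) = 0

The identity I_5 has 5 columns that are the standard basis vectors e_1, …, e_5. These are linearly independent, so all 5 columns are pivots and rank(I_5) = 5.
The 2×4 zero matrix has every entry zero, so every row is the zero row and there are no pivots; rank(0) = 0.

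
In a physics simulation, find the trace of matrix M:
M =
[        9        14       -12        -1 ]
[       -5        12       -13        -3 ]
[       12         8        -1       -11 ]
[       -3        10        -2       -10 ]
tr(M) = 9 + 12 - 1 - 10 = 10

The trace of a square matrix is the sum of its diagonal entries.
Diagonal entries of M: M[0][0] = 9, M[1][1] = 12, M[2][2] = -1, M[3][3] = -10.
tr(M) = 9 + 12 - 1 - 10 = 10.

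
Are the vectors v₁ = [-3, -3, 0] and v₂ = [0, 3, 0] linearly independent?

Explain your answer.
Yes, linearly independent

Two vectors are linearly dependent iff one is a scalar multiple of the other.
No single scalar k satisfies v₂ = k·v₁ (the ratios of corresponding entries disagree), so v₁ and v₂ are linearly independent.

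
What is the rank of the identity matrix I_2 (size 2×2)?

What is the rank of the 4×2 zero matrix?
rank(I_2) = 2, rank(0) = 0

The identity I_2 has 2 columns that are the standard basis vectors e_1, …, e_2. These are linearly independent, so all 2 columns are pivots and rank(I_2) = 2.
The 4×2 zero matrix has every entry zero, so every row is the zero row and there are no pivots; rank(0) = 0.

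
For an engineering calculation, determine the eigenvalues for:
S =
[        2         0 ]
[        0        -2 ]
λ = -2, 2

Solve det(S - λI) = 0. For a 2×2 matrix the characteristic equation is λ² - (trace)λ + det = 0.
trace(S) = a + d = 2 - 2 = 0.
det(S) = a*d - b*c = (2)*(-2) - (0)*(0) = -4 - 0 = -4.
Characteristic equation: λ² - (0)λ + (-4) = 0.
Discriminant = (0)² - 4*(-4) = 0 + 16 = 16.
λ = (0 ± √16) / 2 = (0 ± 4) / 2 = -2, 2.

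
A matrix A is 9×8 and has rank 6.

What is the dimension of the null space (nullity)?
2

The rank-nullity theorem for an m×n matrix states:
rank(A) + nullity(A) = n (the number of columns).
Here n = 8 and rank(A) = 6, so nullity(A) = 8 - 6 = 2.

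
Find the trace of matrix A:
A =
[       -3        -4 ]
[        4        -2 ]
tr(A) = -3 - 2 = -5

The trace of a square matrix is the sum of its diagonal entries.
Diagonal entries of A: A[0][0] = -3, A[1][1] = -2.
tr(A) = -3 - 2 = -5.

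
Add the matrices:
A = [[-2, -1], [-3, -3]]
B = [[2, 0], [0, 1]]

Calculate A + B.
[[0, -1], [-3, -2]]

Add corresponding elements:
(-2)+(2)=0
(-1)+(0)=-1
(-3)+(0)=-3
(-3)+(1)=-2
A + B = [[0, -1], [-3, -2]]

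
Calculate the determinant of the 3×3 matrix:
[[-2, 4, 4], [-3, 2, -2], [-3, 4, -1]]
-24

Expansion along first row:
det = -2·det([[2,-2],[4,-1]]) - 4·det([[-3,-2],[-3,-1]]) + 4·det([[-3,2],[-3,4]])
    = -2·(2·-1 - -2·4) - 4·(-3·-1 - -2·-3) + 4·(-3·4 - 2·-3)
    = -2·6 - 4·-3 + 4·-6
    = -12 + 12 + -24 = -24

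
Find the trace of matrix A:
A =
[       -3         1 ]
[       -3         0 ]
tr(A) = -3 + 0 = -3

The trace of a square matrix is the sum of its diagonal entries.
Diagonal entries of A: A[0][0] = -3, A[1][1] = 0.
tr(A) = -3 + 0 = -3.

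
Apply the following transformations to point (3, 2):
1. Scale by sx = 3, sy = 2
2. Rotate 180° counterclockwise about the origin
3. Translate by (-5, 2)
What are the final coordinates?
(-14, -2)

Step 1: Scale → (9, 4)
Step 2: Rotate 180° → (-9, -4)
Step 3: Translate → (-14, -2)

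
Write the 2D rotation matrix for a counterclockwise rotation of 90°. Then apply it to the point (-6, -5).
R = [[0, -1], [1, 0]]; R·(-6, -5) = (5, -6)

Rotation matrix formula: R(θ) = [[cos θ, -sin θ], [sin θ, cos θ]]
For θ = 90°:
cos(90°) = 0
sin(90°) = 1
R = [[0, -1], [1, 0]]
Apply to (-6, -5): [0·-6 + (-1)·-5, 1·-6 + 0·-5] = (5, -6)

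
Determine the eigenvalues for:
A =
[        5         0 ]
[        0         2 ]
λ = 2, 5

Solve det(A - λI) = 0. For a 2×2 matrix the characteristic equation is λ² - (trace)λ + det = 0.
trace(A) = a + d = 5 + 2 = 7.
det(A) = a*d - b*c = (5)*(2) - (0)*(0) = 10 - 0 = 10.
Characteristic equation: λ² - (7)λ + (10) = 0.
Discriminant = (7)² - 4*(10) = 49 - 40 = 9.
λ = (7 ± √9) / 2 = (7 ± 3) / 2 = 2, 5.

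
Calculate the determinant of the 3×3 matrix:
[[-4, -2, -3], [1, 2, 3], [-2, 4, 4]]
12

Expansion along first row:
det = -4·det([[2,3],[4,4]]) - -2·det([[1,3],[-2,4]]) + -3·det([[1,2],[-2,4]])
    = -4·(2·4 - 3·4) - -2·(1·4 - 3·-2) + -3·(1·4 - 2·-2)
    = -4·-4 - -2·10 + -3·8
    = 16 + 20 + -24 = 12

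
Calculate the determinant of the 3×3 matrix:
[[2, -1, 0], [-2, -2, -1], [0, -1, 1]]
-8

Expansion along first row:
det = 2·det([[-2,-1],[-1,1]]) - -1·det([[-2,-1],[0,1]]) + 0·det([[-2,-2],[0,-1]])
    = 2·(-2·1 - -1·-1) - -1·(-2·1 - -1·0) + 0·(-2·-1 - -2·0)
    = 2·-3 - -1·-2 + 0·2
    = -6 + -2 + 0 = -8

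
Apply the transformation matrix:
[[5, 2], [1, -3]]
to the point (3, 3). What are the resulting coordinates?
(21, -6)

Matrix multiplication:
[[5, 2], [1, -3]] × [3, 3]ᵀ
= [5×3 + 2×3, 1×3 + -3×3]ᵀ
= [21.0000, -6.0000]ᵀ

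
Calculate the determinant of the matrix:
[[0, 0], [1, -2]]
0

For a 2×2 matrix [[a, b], [c, d]], det = ad - bc
det = (0)(-2) - (0)(1) = 0 - 0 = 0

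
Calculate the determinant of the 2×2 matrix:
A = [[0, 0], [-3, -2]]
0

For A = [[a, b], [c, d]], det(A) = a*d - b*c.
det(A) = (0)*(-2) - (0)*(-3) = 0 - 0 = 0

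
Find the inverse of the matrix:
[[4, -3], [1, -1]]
[[1, -3], [1, -4]]

For [[a,b],[c,d]], inverse = (1/det)·[[d,-b],[-c,a]]
det = 4·-1 - -3·1 = -1
Inverse = (1/-1)·[[-1, 3], [-1, 4]]
        = [[1, -3], [1, -4]]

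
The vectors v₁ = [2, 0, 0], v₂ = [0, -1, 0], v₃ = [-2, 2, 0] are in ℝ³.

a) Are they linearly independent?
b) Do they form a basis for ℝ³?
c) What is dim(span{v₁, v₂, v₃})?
Not independent, not a basis, dim(span) = 2

Check whether v₃ can be written as a linear combination of v₁ and v₂.
v₃ = (-1)·v₁ + (-2)·v₂ = [-2, 2, 0], so the three vectors are linearly dependent.
Thus they do not form a basis for ℝ³, and dim(span{v₁, v₂, v₃}) = 2 (spanned by v₁ and v₂).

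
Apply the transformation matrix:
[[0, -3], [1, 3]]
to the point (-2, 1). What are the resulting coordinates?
(-3, 1)

Matrix multiplication:
[[0, -3], [1, 3]] × [-2, 1]ᵀ
= [0×-2 + -3×1, 1×-2 + 3×1]ᵀ
= [-3.0000, 1.0000]ᵀ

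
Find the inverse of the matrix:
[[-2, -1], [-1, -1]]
[[-1, 1], [1, -2]]

For [[a,b],[c,d]], inverse = (1/det)·[[d,-b],[-c,a]]
det = -2·-1 - -1·-1 = 1
Inverse = (1/1)·[[-1, 1], [1, -2]]
        = [[-1, 1], [1, -2]]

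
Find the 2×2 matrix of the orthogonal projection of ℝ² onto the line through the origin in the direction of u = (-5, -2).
[[25/29, 10/29], [10/29, 4/29]]

The orthogonal projection onto the line spanned by a nonzero vector u = (a, b) has matrix P = (u uᵀ) / (uᵀ u) = (1/(a² + b²)) · [[a², ab], [ab, b²]].
Here u = (-5, -2), so a² + b² = 25 + 4 = 29.
P = (1/29) · [[25, 10], [10, 4]] = [[25/29, 10/29], [10/29, 4/29]].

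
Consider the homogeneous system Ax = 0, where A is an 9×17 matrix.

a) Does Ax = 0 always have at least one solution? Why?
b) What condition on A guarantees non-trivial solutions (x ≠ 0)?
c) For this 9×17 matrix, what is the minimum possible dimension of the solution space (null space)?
a) Yes, x = 0 is always a solution. b) When A has linearly dependent columns (rank < n). c) Minimum nullity = 8.

a) x = 0 satisfies A·0 = 0, so the zero vector is always a solution.
b) Non-trivial solutions exist iff the columns of A are linearly dependent, equivalently rank(A) < n (the number of columns).
c) By rank-nullity, rank(A) + nullity(A) = n = 17. Since A has only 9 rows, rank(A) ≤ 9, so nullity(A) ≥ 17 - 9 = 8.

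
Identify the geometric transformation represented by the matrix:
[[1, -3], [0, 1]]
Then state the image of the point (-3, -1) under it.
horizontal shear with factor -3; image of (-3, -1) is (0, -1)

The matrix [[1, k], [0, 1]] sends (x, y) to (x + -3y, y), leaving the y-coordinate fixed: a horizontal shear.
The matrix [[1, -3], [0, 1]] represents: horizontal shear with factor -3.
Applying it to (-3, -1): [1·-3 + -3·-1, 0·-3 + 1·-1] = (0, -1).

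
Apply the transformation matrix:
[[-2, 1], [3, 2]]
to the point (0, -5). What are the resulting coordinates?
(-5, -10)

Matrix multiplication:
[[-2, 1], [3, 2]] × [0, -5]ᵀ
= [-2×0 + 1×-5, 3×0 + 2×-5]ᵀ
= [-5.0000, -10.0000]ᵀ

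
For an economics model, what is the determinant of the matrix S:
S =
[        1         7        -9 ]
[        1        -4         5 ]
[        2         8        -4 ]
det(S) = -70

Expand along row 0 (cofactor expansion): det(S) = a*(e*i - f*h) - b*(d*i - f*g) + c*(d*h - e*g), where the 3×3 is [[a, b, c], [d, e, f], [g, h, i]].
Minor M_00 = (-4)*(-4) - (5)*(8) = 16 - 40 = -24.
Minor M_01 = (1)*(-4) - (5)*(2) = -4 - 10 = -14.
Minor M_02 = (1)*(8) - (-4)*(2) = 8 + 8 = 16.
det(S) = (1)*(-24) - (7)*(-14) + (-9)*(16) = -24 + 98 - 144 = -70.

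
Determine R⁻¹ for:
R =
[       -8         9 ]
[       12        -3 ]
det(R) = -84
R⁻¹ =
[     1/28      3/28 ]
[      1/7      2/21 ]

For a 2×2 matrix R = [[a, b], [c, d]] with det(R) ≠ 0, R⁻¹ = (1/det(R)) * [[d, -b], [-c, a]].
det(R) = (-8)*(-3) - (9)*(12) = 24 - 108 = -84.
R⁻¹ = (1/-84) * [[-3, -9], [-12, -8]].
Dividing each entry by -84 and reducing:
R⁻¹ =
[     1/28      3/28 ]
[      1/7      2/21 ]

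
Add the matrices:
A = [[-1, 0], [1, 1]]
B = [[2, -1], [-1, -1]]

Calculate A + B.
[[1, -1], [0, 0]]

Add corresponding elements:
(-1)+(2)=1
(0)+(-1)=-1
(1)+(-1)=0
(1)+(-1)=0
A + B = [[1, -1], [0, 0]]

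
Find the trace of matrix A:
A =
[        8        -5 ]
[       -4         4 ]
tr(A) = 8 + 4 = 12

The trace of a square matrix is the sum of its diagonal entries.
Diagonal entries of A: A[0][0] = 8, A[1][1] = 4.
tr(A) = 8 + 4 = 12.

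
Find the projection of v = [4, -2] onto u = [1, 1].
[1, 1]

The projection of v onto u is proj_u(v) = ((v·u) / (u·u)) · u.
v·u = (4)*(1) + (-2)*(1) = 2.
u·u = (1)*(1) + (1)*(1) = 2.
coefficient = 2 / 2 = 1.
proj_u(v) = 1 · [1, 1] = [1, 1].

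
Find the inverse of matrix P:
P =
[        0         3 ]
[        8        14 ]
det(P) = -24
P⁻¹ =
[    -7/12       1/8 ]
[      1/3         0 ]

For a 2×2 matrix P = [[a, b], [c, d]] with det(P) ≠ 0, P⁻¹ = (1/det(P)) * [[d, -b], [-c, a]].
det(P) = (0)*(14) - (3)*(8) = 0 - 24 = -24.
P⁻¹ = (1/-24) * [[14, -3], [-8, 0]].
Dividing each entry by -24 and reducing:
P⁻¹ =
[    -7/12       1/8 ]
[      1/3         0 ]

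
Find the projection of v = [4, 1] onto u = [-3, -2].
[42/13, 28/13]

The projection of v onto u is proj_u(v) = ((v·u) / (u·u)) · u.
v·u = (4)*(-3) + (1)*(-2) = -14.
u·u = (-3)*(-3) + (-2)*(-2) = 13.
coefficient = -14 / 13 = -14/13.
proj_u(v) = -14/13 · [-3, -2] = [42/13, 28/13].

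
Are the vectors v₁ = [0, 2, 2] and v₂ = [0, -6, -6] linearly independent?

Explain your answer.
No, linearly dependent (v₂ = -3·v₁)

Check whether there is a scalar k with v₂ = k·v₁.
Comparing components, k = -3 satisfies -3·[0, 2, 2] = [0, -6, -6].
Since v₂ is a scalar multiple of v₁, the two vectors are linearly dependent.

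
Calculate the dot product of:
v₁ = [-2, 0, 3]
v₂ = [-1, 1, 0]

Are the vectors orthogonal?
2, No

The dot product is the sum of products of corresponding components.
v₁·v₂ = (-2)*(-1) + (0)*(1) + (3)*(0) = 2 + 0 + 0 = 2.
Two vectors are orthogonal iff their dot product is 0; here the dot product is 2, so the vectors are not orthogonal.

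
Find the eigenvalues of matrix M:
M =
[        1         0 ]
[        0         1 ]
λ = 1, 1

Solve det(M - λI) = 0. For a 2×2 matrix the characteristic equation is λ² - (trace)λ + det = 0.
trace(M) = a + d = 1 + 1 = 2.
det(M) = a*d - b*c = (1)*(1) - (0)*(0) = 1 - 0 = 1.
Characteristic equation: λ² - (2)λ + (1) = 0.
Discriminant = (2)² - 4*(1) = 4 - 4 = 0.
λ = (2 ± √0) / 2 = (2 ± 0) / 2 = 1, 1.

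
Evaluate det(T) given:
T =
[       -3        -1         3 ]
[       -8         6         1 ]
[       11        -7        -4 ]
det(T) = 42

Expand along row 0 (cofactor expansion): det(T) = a*(e*i - f*h) - b*(d*i - f*g) + c*(d*h - e*g), where the 3×3 is [[a, b, c], [d, e, f], [g, h, i]].
Minor M_00 = (6)*(-4) - (1)*(-7) = -24 + 7 = -17.
Minor M_01 = (-8)*(-4) - (1)*(11) = 32 - 11 = 21.
Minor M_02 = (-8)*(-7) - (6)*(11) = 56 - 66 = -10.
det(T) = (-3)*(-17) - (-1)*(21) + (3)*(-10) = 51 + 21 - 30 = 42.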